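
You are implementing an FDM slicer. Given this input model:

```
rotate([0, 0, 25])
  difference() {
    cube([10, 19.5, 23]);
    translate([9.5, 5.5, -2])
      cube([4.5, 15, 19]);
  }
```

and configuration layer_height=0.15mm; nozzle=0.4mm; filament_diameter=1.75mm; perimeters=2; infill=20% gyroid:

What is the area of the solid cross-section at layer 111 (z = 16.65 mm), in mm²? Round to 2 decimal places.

At z = 16.65 mm: the cube (footprint 10×19.5) is included at this height (area 195.00 mm²); the 4.5×15 cube at (9.5, 5.5) contributes its full rectangle (area 67.50 mm²); Taking the first minus the rest: starting from the 10×19.5 cube (195.00 mm²), the 4.5×15 cube at (9.5, 5.5) partially overlaps it — only the 7.00 mm² overlap (of its 67.50 mm²) is removed, clipping the outline — area = 188.00 mm²; (whole slice rotated 25° about Z — lengths, areas and connectivity unchanged). Overall, the cross-section is a single solid region. Net area = 188.00 mm².

188.00 mm²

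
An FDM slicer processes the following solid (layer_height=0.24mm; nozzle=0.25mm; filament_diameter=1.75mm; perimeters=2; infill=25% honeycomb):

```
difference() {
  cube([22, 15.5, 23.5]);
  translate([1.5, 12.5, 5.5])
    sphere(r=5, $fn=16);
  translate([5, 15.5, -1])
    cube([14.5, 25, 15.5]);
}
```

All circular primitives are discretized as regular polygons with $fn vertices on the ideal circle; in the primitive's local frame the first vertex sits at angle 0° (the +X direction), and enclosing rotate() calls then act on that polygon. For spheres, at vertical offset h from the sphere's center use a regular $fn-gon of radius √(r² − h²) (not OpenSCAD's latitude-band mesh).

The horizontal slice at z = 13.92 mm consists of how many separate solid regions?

At z = 13.92 mm: the 22×15.5 cube contributes its full rectangle; the sphere at (1.5, 12.5) is not intersected at this z (|z−center|=8.420 > r=5); the cube at (5, 15.5) is present — its section is the full 14.5×25 rectangle; Subtracting the remaining from the first: starting from the 22×15.5 cube, the 14.5×25 cube at (5, 15.5) misses the remaining region (no effect) — 1 connected region. The result has 1 disconnected region.

1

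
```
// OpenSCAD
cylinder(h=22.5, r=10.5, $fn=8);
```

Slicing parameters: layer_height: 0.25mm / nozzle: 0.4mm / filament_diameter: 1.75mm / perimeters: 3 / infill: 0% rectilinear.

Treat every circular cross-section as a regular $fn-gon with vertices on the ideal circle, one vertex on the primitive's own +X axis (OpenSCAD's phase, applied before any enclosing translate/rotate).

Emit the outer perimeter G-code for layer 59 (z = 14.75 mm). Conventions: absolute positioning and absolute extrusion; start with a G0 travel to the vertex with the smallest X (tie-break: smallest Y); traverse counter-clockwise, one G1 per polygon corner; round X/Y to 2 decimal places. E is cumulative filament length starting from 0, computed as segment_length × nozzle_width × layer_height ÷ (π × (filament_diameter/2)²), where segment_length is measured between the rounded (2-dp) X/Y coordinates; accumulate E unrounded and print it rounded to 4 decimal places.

At z = 14.75 mm: the r=10.5 cylinder contributes a regular 8-gon of circumradius 10.5. The outline is a single polygon with 8 vertices. Extrusion per mm of travel: 0.4 × 0.25 / (π × 0.875²) = 0.041575. Accumulating E over each segment gives final E = 2.6721.

G0 X-10.50 Y0.00 Z14.75
G1 X-7.42 Y-7.42 E0.3340
G1 X0.00 Y-10.50 E0.6680
G1 X7.42 Y-7.42 E1.0020
G1 X10.50 Y0.00 E1.3360
G1 X7.42 Y7.42 E1.6700
G1 X0.00 Y10.50 E2.0041
G1 X-7.42 Y7.42 E2.3381
G1 X-10.50 Y0.00 E2.6721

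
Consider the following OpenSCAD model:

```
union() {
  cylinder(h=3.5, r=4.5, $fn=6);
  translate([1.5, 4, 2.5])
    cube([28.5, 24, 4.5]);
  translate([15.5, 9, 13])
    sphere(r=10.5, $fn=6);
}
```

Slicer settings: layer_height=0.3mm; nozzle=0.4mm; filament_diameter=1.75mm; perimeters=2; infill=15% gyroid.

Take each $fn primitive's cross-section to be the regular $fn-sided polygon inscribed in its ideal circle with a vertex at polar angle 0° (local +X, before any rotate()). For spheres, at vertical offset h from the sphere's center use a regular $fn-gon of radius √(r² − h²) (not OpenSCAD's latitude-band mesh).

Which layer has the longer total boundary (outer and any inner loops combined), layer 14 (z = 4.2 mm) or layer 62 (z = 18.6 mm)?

Layer 14 (z = 4.2): the cylinder does not reach this height (z outside [0, 3.5]); the cube at (1.5, 4) (footprint 28.5×24) is included at this height (perimeter 105.00 mm); the r=10.5 sphere at (15.5, 9) contributes a regular 6-gon of circumradius √(10.5²−8.8²) = 5.728 (perimeter = 2·6·5.728·sin(180°/6) = 34.37 mm); Taking the union: the r=10.5 sphere at (15.5, 9) lies entirely inside the 28.5×24 cube at (1.5, 4), so the union is just the 28.5×24 cube at (1.5, 4) — boundary = 105.00 mm. So its perimeter = 105.00 mm. Layer 62 (z = 18.6): the cylinder is absent (z outside [0, 3.5]); the cube at (1.5, 4) is absent (z outside [2.5, 7]); the r=10.5 sphere at (15.5, 9) slices to a regular 6-gon of circumradius 8.882 (√(r²−h²) with h=5.6 from center) (perimeter = 2·6·8.882·sin(180°/6) = 53.29 mm); Taking the union: only the r=10.5 sphere at (15.5, 9) is present, so the union is just that shape — boundary = 53.29 mm. So its perimeter = 53.29 mm. Layer 14 is larger (105.00 vs 53.29 mm).

layer 14 (z = 4.2 mm)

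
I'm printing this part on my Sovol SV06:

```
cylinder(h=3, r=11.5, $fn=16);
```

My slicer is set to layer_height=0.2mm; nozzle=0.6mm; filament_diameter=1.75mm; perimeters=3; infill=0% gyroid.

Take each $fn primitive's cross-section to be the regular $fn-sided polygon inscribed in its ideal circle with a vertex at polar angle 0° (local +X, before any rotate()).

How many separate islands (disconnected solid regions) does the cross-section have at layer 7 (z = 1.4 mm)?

At z = 1.4 mm: the cylinder: section is a regular 16-gon, circumradius r=11.5. Overall, the cross-section is a single solid region. Island count = 1.

1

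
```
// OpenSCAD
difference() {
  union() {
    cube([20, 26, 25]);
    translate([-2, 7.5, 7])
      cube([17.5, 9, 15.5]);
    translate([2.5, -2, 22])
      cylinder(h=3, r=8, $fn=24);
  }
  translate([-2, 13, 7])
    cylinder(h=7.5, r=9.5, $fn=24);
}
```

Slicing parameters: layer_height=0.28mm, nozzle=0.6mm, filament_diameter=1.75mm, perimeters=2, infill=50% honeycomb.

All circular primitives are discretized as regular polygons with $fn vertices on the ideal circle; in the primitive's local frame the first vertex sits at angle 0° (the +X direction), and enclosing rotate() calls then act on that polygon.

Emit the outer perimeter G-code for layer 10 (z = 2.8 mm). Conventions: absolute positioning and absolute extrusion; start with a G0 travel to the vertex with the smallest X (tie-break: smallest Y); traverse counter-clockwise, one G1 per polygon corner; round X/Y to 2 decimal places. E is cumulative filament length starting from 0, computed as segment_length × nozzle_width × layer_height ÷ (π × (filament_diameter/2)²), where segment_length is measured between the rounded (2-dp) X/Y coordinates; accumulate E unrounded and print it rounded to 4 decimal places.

At z = 2.8 mm: the cube is present — its section is the full 20×26 rectangle; the cube at (-2, 7.5) does not reach this height (z outside [7, 22.5]); the cylinder at (2.5, -2) is not intersected at this z (z outside [22, 25]); Combining (union): only the 20×26 cube is present, so the union is just that shape — 1 connected region; the cylinder at (-2, 13) is not intersected at this z (z outside [7, 14.5]); Taking the first minus the rest: none of the subtracted shapes is present at this height, so the result so far is unchanged — 1 connected region. The outline is a single polygon with 4 vertices. Extrusion per mm of travel: 0.6 × 0.28 / (π × 0.875²) = 0.069846. Accumulating E over each segment gives final E = 6.4259.

G0 X0.00 Y0.00 Z2.80
G1 X20.00 Y0.00 E1.3969
G1 X20.00 Y26.00 E3.2129
G1 X0.00 Y26.00 E4.6099
G1 X0.00 Y0.00 E6.4259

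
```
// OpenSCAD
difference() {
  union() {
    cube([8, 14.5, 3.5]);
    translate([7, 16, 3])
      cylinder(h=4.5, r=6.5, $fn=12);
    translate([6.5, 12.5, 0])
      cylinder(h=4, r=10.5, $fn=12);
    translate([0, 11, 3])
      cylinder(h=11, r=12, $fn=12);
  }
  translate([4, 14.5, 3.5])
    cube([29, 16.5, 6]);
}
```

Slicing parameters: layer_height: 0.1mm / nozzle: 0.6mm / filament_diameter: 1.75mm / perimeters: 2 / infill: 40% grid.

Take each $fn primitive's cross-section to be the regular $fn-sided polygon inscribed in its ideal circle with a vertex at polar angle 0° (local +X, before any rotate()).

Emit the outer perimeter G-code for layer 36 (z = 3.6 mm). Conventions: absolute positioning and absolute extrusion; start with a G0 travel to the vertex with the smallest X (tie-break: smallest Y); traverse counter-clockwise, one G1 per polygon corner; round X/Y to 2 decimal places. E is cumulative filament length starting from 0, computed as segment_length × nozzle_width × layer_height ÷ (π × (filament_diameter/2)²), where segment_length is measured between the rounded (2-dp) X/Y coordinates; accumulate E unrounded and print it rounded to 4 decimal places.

At z = 3.6 mm: the cube is absent (z outside [0, 3.5]); the r=6.5 cylinder at (7, 16) contributes a regular 12-gon of circumradius 6.5; the r=10.5 cylinder at (6.5, 12.5) gives a regular 12-gon of circumradius 10.5 (constant along its height); the r=12 cylinder at (0, 11) gives a regular 12-gon of circumradius 12 (constant along its height); Combining (union): the regions partially overlap (shared area 360.16 mm²), so overlapping operands fuse into one piece — 1 connected region; the cube at (4, 14.5) (footprint 29×16.5) is included at this height; After the difference (first − rest): starting from that combined region, the 29×16.5 cube at (4, 14.5) partially overlaps it — only the 82.64 mm² overlap (of its 478.50 mm²) is removed, clipping the outline — 1 connected region. The outline is a single polygon with 16 vertices. Extrusion per mm of travel: 0.6 × 0.1 / (π × 0.875²) = 0.024945. Accumulating E over each segment gives final E = 2.1815.

G0 X-12.00 Y11.00 Z3.60
G1 X-10.39 Y5.00 E0.1550
G1 X-6.00 Y0.61 E0.3098
G1 X0.00 Y-1.00 E0.4648
G1 X6.00 Y0.61 E0.6198
G1 X7.72 Y2.33 E0.6804
G1 X11.75 Y3.41 E0.7845
G1 X15.59 Y7.25 E0.9200
G1 X17.00 Y12.50 E1.0556
G1 X16.46 Y14.50 E1.1073
G1 X4.00 Y14.50 E1.4181
G1 X4.00 Y22.33 E1.6134
G1 X3.25 Y22.13 E1.6328
G1 X0.00 Y23.00 E1.7167
G1 X-6.00 Y21.39 E1.8717
G1 X-10.39 Y17.00 E2.0265
G1 X-12.00 Y11.00 E2.1815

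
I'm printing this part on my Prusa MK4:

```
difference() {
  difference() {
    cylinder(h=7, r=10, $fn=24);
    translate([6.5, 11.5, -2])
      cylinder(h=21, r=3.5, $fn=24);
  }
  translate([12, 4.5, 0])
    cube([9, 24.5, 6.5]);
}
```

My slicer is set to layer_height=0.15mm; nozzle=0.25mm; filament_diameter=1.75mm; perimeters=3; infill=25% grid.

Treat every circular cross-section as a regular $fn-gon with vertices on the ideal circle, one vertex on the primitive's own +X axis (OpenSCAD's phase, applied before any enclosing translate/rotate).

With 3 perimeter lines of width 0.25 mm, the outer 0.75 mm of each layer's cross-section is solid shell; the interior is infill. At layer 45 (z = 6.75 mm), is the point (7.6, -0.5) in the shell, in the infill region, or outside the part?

At z = 6.75 mm: the r=10 cylinder gives a regular 24-gon of circumradius 10 (constant along its height); the r=3.5 cylinder at (6.5, 11.5) contributes a regular 24-gon of circumradius 3.5; Subtracting the remaining from the first: starting from the r=10 cylinder, the r=3.5 cylinder at (6.5, 11.5) partially overlaps it — only the 0.31 mm² overlap (of its 38.05 mm²) is removed, clipping the outline — 1 connected region; the cube at (12, 4.5) is not intersected at this z (z outside [0, 6.5]); Subtracting the remaining from the first: none of the subtracted shapes is present at this height, so that combined region is unchanged — 1 connected region. Overall, the cross-section is a single solid region. The nearest boundary edge runs (10.00, 0.00)→(9.66, -2.59); distance from the point to it = 2.31 mm. The point is inside the cross-section and 2.31 mm from the nearest boundary — more than the 0.75 mm shell width (3 × 0.25), so it's in the infill interior.

infill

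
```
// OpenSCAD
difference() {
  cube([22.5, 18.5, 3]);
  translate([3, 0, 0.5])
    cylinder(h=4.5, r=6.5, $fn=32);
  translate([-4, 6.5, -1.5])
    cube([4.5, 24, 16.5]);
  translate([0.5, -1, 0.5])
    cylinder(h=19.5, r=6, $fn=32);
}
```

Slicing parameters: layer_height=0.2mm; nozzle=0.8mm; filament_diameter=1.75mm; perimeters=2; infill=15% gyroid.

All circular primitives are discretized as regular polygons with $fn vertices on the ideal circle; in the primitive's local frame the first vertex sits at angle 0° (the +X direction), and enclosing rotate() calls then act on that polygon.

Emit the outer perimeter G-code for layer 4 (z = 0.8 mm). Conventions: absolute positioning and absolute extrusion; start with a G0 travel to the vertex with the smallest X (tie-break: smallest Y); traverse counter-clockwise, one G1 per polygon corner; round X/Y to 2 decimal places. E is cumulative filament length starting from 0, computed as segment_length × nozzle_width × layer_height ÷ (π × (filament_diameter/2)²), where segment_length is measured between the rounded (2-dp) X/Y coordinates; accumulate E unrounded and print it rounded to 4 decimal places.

At z = 0.8 mm: the cube (footprint 22.5×18.5) is included at this height; the cylinder at (3, 0): section is a regular 32-gon, circumradius r=6.5; the cube at (-4, 6.5) (footprint 4.5×24) is included at this height; the cylinder at (0.5, -1): section is a regular 32-gon, circumradius r=6; Taking the first minus the rest: starting from the 22.5×18.5 cube, the r=6.5 cylinder at (3, 0) partially overlaps it — only the 51.69 mm² overlap (of its 131.88 mm²) is removed, clipping the outline; the 4.5×24 cube at (-4, 6.5) partially overlaps it — only the 6.00 mm² overlap (of its 108.00 mm²) is removed, clipping the outline; the r=6 cylinder at (0.5, -1) misses the remaining region (no effect) — 1 connected region. The outline is a single polygon with 17 vertices. Extrusion per mm of travel: 0.8 × 0.2 / (π × 0.875²) = 0.066520. Accumulating E over each segment gives final E = 5.3283.

G0 X0.00 Y5.73 Z0.80
G1 X0.51 Y6.01 E0.0387
G1 X1.73 Y6.38 E0.1235
G1 X3.00 Y6.50 E0.2084
G1 X4.27 Y6.38 E0.2932
G1 X5.49 Y6.01 E0.3780
G1 X6.61 Y5.40 E0.4629
G1 X7.60 Y4.60 E0.5475
G1 X8.40 Y3.61 E0.6322
G1 X9.01 Y2.49 E0.7170
G1 X9.38 Y1.27 E0.8018
G1 X9.50 Y0.00 E0.8867
G1 X22.50 Y0.00 E1.7515
G1 X22.50 Y18.50 E2.9821
G1 X0.50 Y18.50 E4.4455
G1 X0.50 Y6.50 E5.2438
G1 X0.00 Y6.50 E5.2770
G1 X0.00 Y5.73 E5.3283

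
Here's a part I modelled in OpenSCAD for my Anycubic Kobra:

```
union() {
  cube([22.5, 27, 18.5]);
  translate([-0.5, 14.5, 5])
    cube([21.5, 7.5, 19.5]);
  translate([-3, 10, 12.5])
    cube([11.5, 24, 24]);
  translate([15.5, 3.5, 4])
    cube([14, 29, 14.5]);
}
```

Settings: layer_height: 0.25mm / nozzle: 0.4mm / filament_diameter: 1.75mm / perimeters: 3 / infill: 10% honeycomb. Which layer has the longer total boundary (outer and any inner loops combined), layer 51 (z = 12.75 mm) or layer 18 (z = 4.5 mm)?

Layer 51 (z = 12.75): the cube is present — its section is the full 22.5×27 rectangle (perimeter 99.00 mm); the cube at (-0.5, 14.5) is present — its section is the full 21.5×7.5 rectangle (perimeter 58.00 mm); the 11.5×24 cube at (-3, 10) contributes its full rectangle (perimeter 71.00 mm); the cube at (15.5, 3.5) is present — its section is the full 14×29 rectangle (perimeter 86.00 mm); Merging all regions: the regions partially overlap (shared area 470.25 mm²), so the edge portions inside another operand are dropped and the merged outline is re-measured after clipping — boundary = 144.00 mm. So its perimeter = 144.00 mm. Layer 18 (z = 4.5): the cube is present — its section is the full 22.5×27 rectangle (perimeter 99.00 mm); the cube at (-0.5, 14.5) does not reach this height (z outside [5, 24.5]); the cube at (-3, 10) is not intersected at this z (z outside [12.5, 36.5]); the cube at (15.5, 3.5) is present — its section is the full 14×29 rectangle (perimeter 86.00 mm); Merging all regions: the regions partially overlap (shared area 164.50 mm²), so the edge portions inside another operand are dropped and the merged outline is re-measured after clipping — boundary = 124.00 mm. So its perimeter = 124.00 mm. Layer 51 is larger (144.00 vs 124.00 mm).

layer 51 (z = 12.75 mm)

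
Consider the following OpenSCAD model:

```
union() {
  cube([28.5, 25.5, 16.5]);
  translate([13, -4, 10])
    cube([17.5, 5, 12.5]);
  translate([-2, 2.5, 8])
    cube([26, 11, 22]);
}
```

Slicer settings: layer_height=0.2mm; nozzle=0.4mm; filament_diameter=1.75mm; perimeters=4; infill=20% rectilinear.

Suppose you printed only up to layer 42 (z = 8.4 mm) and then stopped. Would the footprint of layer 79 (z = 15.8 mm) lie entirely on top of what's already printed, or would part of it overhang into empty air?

Compare the two slices. At z = 8.4: the cube (footprint 28.5×25.5) is included at this height (area 726.75 mm²); the cube at (13, -4) does not reach this height (z outside [10, 22.5]); the cube at (-2, 2.5) (footprint 26×11) is included at this height (area 286.00 mm²); Combining (union): the regions partially overlap — summed areas 1012.75 mm² minus the doubly-counted overlap 264.00 mm² gives 748.75 mm² — area = 748.75 mm². At z = 15.8: the cube is present — its section is the full 28.5×25.5 rectangle (area 726.75 mm²); the 17.5×5 cube at (13, -4) contributes its full rectangle (area 87.50 mm²); the cube at (-2, 2.5) is present — its section is the full 26×11 rectangle (area 286.00 mm²); Merging all regions: the regions partially overlap — summed areas 1100.25 mm² minus the doubly-counted overlap 279.50 mm² gives 820.75 mm² — area = 820.75 mm². Checking containment: at z = 15.8 the cross-section extends beyond the z = 8.4 cross-section by about 72.00 mm².

part overhangs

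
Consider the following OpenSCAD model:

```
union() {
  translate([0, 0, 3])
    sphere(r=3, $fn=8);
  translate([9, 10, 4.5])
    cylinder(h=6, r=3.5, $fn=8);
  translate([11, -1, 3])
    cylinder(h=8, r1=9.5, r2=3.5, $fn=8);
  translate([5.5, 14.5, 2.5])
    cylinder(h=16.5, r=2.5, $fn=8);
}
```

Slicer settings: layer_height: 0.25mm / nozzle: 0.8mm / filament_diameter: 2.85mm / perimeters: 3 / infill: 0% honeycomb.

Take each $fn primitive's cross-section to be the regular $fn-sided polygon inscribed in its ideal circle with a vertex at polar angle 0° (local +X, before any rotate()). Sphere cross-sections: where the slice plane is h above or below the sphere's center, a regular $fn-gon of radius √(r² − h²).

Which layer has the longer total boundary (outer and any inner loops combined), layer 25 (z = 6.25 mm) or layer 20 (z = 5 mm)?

layer 20 (z = 5 mm)

Layer 25 (z = 6.25): the sphere is absent (|z−center|=3.250 > r=3); the cylinder at (9, 10): section is a regular 8-gon, circumradius r=3.5 (perimeter = 2·8·3.500·sin(180°/8) = 21.43 mm); the cone at (11, -1) contributes a regular 8-gon of circumradius 7.062 (interpolated between r1=9.5 and r2=3.5 at t=0.406) (perimeter = 2·8·7.062·sin(180°/8) = 43.24 mm); the cylinder at (5.5, 14.5): section is a regular 8-gon, circumradius r=2.5 (perimeter = 2·8·2.500·sin(180°/8) = 15.31 mm); Combining (union): the regions partially overlap (shared area 0.04 mm²), so the edge portions inside another operand are dropped and the merged outline is re-measured after clipping — boundary = 78.19 mm. So its perimeter = 78.19 mm. Layer 20 (z = 5): the r=3 sphere slices to a regular 8-gon of circumradius 2.236 (√(r²−h²) with h=2 from center) (perimeter = 2·8·2.236·sin(180°/8) = 13.69 mm); the cylinder at (9, 10): section is a regular 8-gon, circumradius r=3.5 (perimeter = 2·8·3.500·sin(180°/8) = 21.43 mm); the cone at (11, -1): at t=0.250 of its height the radius interpolates to r₁+(r₂−r₁)t = 8.000, giving a regular 8-gon of that circumradius (perimeter = 2·8·8.000·sin(180°/8) = 48.98 mm); the r=2.5 cylinder at (5.5, 14.5) gives a regular 8-gon of circumradius 2.5 (constant along its height) (perimeter = 2·8·2.500·sin(180°/8) = 15.31 mm); Combining (union): the regions partially overlap (shared area 0.04 mm²), so the edge portions inside another operand are dropped and the merged outline is re-measured after clipping — boundary = 97.62 mm. So its perimeter = 97.62 mm. Layer 20 is larger (97.62 vs 78.19 mm).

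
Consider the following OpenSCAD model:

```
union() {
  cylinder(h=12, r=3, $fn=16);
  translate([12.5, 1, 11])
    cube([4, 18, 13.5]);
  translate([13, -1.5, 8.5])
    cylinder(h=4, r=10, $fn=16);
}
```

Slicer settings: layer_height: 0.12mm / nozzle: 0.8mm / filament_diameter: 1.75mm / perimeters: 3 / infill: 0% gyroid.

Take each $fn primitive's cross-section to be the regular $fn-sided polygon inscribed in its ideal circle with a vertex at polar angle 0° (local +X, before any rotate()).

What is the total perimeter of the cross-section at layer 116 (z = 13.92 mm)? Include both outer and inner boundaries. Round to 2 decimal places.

44.00 mm

At z = 13.92 mm: the cylinder is absent (z outside [0, 12]); the cube at (12.5, 1) (footprint 4×18) is included at this height (perimeter 44.00 mm); the cylinder at (13, -1.5) is not intersected at this z (z outside [8.5, 12.5]); Taking the union: only the 4×18 cube at (12.5, 1) is present, so the union is just that shape — boundary = 44.00 mm. Overall, the cross-section is a single solid region. Total boundary length (outer) = 44.00 mm.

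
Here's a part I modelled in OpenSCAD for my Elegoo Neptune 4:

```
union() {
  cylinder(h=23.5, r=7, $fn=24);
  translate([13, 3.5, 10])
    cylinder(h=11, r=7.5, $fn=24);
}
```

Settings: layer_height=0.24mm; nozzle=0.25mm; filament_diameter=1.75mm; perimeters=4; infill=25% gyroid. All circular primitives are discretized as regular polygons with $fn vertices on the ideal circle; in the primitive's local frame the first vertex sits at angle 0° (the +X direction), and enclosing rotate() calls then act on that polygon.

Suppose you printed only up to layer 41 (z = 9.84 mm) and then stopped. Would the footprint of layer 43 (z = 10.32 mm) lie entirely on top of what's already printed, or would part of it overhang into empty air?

Compare the two slices. At z = 9.84: the r=7 cylinder gives a regular 24-gon of circumradius 7 (constant along its height) (area = (24/2)·7.000²·sin(360°/24) = 152.19 mm²); the cylinder at (13, 3.5) does not reach this height (z outside [10, 21]); Combining (union): only the r=7 cylinder is present, so the union is just that shape — area = 152.19 mm². At z = 10.32: the r=7 cylinder contributes a regular 24-gon of circumradius 7 (area = (24/2)·7.000²·sin(360°/24) = 152.19 mm²); the cylinder at (13, 3.5): section is a regular 24-gon, circumradius r=7.5 (area = (24/2)·7.500²·sin(360°/24) = 174.70 mm²); Taking the union: the regions partially overlap — summed areas 326.89 mm² minus the doubly-counted overlap 3.32 mm² gives 323.57 mm² — area = 323.57 mm². Checking containment: at z = 10.32 the cross-section extends beyond the z = 9.84 cross-section by about 171.38 mm².

part overhangs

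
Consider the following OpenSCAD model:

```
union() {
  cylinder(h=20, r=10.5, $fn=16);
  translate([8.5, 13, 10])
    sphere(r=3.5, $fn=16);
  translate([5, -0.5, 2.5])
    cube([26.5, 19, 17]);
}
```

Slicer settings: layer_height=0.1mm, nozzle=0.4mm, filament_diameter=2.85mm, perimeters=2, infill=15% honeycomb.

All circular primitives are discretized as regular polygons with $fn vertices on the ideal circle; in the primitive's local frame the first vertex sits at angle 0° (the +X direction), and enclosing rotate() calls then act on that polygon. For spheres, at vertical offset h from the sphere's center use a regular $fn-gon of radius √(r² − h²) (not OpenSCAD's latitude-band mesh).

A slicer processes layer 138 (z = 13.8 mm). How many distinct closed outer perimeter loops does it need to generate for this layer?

1

At z = 13.8 mm: the r=10.5 cylinder gives a regular 16-gon of circumradius 10.5 (constant along its height); the sphere at (8.5, 13) is not intersected at this z (|z−center|=3.800 > r=3.5); the cube at (5, -0.5) is present — its section is the full 26.5×19 rectangle; Taking the union: the regions partially overlap (shared area 37.32 mm²), so overlapping operands fuse into one piece — 1 connected region. The result has 1 disconnected region.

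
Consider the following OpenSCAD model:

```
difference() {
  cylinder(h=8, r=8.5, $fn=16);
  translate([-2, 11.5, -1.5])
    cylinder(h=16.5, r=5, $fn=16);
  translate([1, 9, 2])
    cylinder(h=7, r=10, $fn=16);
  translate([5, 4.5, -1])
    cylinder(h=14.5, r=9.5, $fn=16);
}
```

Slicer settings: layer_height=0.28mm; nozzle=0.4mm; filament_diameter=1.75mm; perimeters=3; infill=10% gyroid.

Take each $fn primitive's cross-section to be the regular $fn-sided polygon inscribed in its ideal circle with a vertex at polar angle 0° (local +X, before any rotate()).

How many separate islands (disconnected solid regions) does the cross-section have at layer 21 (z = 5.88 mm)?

1

At z = 5.88 mm: the r=8.5 cylinder gives a regular 16-gon of circumradius 8.5 (constant along its height); the cylinder at (-2, 11.5): section is a regular 16-gon, circumradius r=5; the r=10 cylinder at (1, 9) gives a regular 16-gon of circumradius 10 (constant along its height); the r=9.5 cylinder at (5, 4.5) contributes a regular 16-gon of circumradius 9.5; Taking the first minus the rest: starting from the r=8.5 cylinder, the r=5 cylinder at (-2, 11.5) partially overlaps it — only the 6.93 mm² overlap (of its 76.54 mm²) is removed, clipping the outline; the r=10 cylinder at (1, 9) partially overlaps it — only the 95.90 mm² overlap (of its 306.15 mm²) is removed, clipping the outline; the r=9.5 cylinder at (5, 4.5) partially overlaps it — only the 40.90 mm² overlap (of its 276.30 mm²) is removed, clipping the outline — 1 connected region. Overall, the cross-section is a single solid region. Island count = 1.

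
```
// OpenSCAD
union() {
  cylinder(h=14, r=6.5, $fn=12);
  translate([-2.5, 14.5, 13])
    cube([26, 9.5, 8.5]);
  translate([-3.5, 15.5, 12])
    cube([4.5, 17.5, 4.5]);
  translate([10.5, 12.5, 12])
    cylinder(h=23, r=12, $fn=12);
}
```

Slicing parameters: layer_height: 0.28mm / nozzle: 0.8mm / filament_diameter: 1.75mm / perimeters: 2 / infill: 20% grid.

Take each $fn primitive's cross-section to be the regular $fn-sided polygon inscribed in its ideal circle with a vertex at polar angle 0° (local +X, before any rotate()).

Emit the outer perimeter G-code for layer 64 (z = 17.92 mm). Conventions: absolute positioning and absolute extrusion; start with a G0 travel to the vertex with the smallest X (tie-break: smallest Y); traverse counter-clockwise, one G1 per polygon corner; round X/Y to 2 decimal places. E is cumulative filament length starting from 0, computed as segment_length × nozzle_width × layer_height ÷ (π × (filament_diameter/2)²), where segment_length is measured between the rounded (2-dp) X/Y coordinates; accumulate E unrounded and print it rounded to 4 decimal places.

At z = 17.92 mm: the cylinder is not intersected at this z (z outside [0, 14]); the cube at (-2.5, 14.5) (footprint 26×9.5) is included at this height; the cube at (-3.5, 15.5) is absent (z outside [12, 16.5]); the r=12 cylinder at (10.5, 12.5) gives a regular 12-gon of circumradius 12 (constant along its height); Taking the union: the regions partially overlap (shared area 168.14 mm²), so overlapping operands fuse into one piece — 1 connected region. The outline is a single polygon with 16 vertices. Extrusion per mm of travel: 0.8 × 0.28 / (π × 0.875²) = 0.093128. Accumulating E over each segment gives final E = 8.3462.

G0 X-2.50 Y14.50 Z17.92
G1 X-0.96 Y14.50 E0.1434
G1 X-1.50 Y12.50 E0.3363
G1 X0.11 Y6.50 E0.9149
G1 X4.50 Y2.11 E1.4931
G1 X10.50 Y0.50 E2.0716
G1 X16.50 Y2.11 E2.6501
G1 X20.89 Y6.50 E3.2283
G1 X22.50 Y12.50 E3.8068
G1 X21.96 Y14.50 E3.9998
G1 X23.50 Y14.50 E4.1432
G1 X23.50 Y24.00 E5.0279
G1 X12.37 Y24.00 E6.0644
G1 X10.50 Y24.50 E6.2447
G1 X8.63 Y24.00 E6.4250
G1 X-2.50 Y24.00 E7.4615
G1 X-2.50 Y14.50 E8.3462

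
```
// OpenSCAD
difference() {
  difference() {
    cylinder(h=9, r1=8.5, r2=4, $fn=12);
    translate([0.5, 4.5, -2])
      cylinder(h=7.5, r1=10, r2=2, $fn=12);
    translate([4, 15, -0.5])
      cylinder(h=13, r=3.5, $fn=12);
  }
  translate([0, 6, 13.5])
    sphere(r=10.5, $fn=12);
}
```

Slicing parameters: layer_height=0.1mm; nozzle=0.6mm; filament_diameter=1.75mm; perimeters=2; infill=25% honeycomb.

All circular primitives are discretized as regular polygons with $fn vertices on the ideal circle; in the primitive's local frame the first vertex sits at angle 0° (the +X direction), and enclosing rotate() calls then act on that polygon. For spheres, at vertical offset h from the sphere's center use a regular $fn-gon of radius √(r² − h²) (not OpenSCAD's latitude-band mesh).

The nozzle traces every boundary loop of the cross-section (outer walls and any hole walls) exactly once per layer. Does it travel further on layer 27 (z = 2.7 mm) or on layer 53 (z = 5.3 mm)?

Layer 27 (z = 2.7): the cone: at t=0.300 of its height the radius interpolates to r₁+(r₂−r₁)t = 7.150, giving a regular 12-gon of that circumradius (perimeter = 2·12·7.150·sin(180°/12) = 44.41 mm); the cone at (0.5, 4.5): at t=0.627 of its height the radius interpolates to r₁+(r₂−r₁)t = 4.987, giving a regular 12-gon of that circumradius (perimeter = 2·12·4.987·sin(180°/12) = 30.98 mm); the cylinder at (4, 15): section is a regular 12-gon, circumradius r=3.5 (perimeter = 2·12·3.500·sin(180°/12) = 21.74 mm); Subtracting the remaining from the first: starting from the cone, the cone at (0.5, 4.5) partially overlaps it — only the 55.25 mm² overlap (of its 74.60 mm²) is removed, clipping the outline; the r=3.5 cylinder at (4, 15) misses the remaining region (no effect) — boundary = 49.90 mm; the sphere at (0, 6) is absent (|z−center|=10.800 > r=10.5); Taking the first minus the rest: none of the subtracted shapes is present at this height, so that combined region is unchanged — boundary = 49.90 mm. So its perimeter = 49.90 mm. Layer 53 (z = 5.3): the cone (r1=8.5→r2=4) has section circumradius 5.850 here — a regular 12-gon (perimeter = 2·12·5.850·sin(180°/12) = 36.34 mm); the cone at (0.5, 4.5): at t=0.973 of its height the radius interpolates to r₁+(r₂−r₁)t = 2.213, giving a regular 12-gon of that circumradius (perimeter = 2·12·2.213·sin(180°/12) = 13.75 mm); the r=3.5 cylinder at (4, 15) gives a regular 12-gon of circumradius 3.5 (constant along its height) (perimeter = 2·12·3.500·sin(180°/12) = 21.74 mm); Taking the first minus the rest: starting from the cone, the cone at (0.5, 4.5) partially overlaps it — only the 11.77 mm² overlap (of its 14.70 mm²) is removed, clipping the outline; the r=3.5 cylinder at (4, 15) misses the remaining region (no effect) — boundary = 40.77 mm; the r=10.5 sphere at (0, 6) slices to a regular 12-gon of circumradius 6.558 (√(r²−h²) with h=8.2 from center) (perimeter = 2·12·6.558·sin(180°/12) = 40.74 mm); Subtracting the remaining from the first: starting from that combined region, the r=10.5 sphere at (0, 6) partially overlaps it — only the 33.85 mm² overlap (of its 129.03 mm²) is removed, clipping the outline — boundary = 35.22 mm. So its perimeter = 35.22 mm. Layer 27 is larger (49.90 vs 35.22 mm).

layer 27 (z = 2.7 mm)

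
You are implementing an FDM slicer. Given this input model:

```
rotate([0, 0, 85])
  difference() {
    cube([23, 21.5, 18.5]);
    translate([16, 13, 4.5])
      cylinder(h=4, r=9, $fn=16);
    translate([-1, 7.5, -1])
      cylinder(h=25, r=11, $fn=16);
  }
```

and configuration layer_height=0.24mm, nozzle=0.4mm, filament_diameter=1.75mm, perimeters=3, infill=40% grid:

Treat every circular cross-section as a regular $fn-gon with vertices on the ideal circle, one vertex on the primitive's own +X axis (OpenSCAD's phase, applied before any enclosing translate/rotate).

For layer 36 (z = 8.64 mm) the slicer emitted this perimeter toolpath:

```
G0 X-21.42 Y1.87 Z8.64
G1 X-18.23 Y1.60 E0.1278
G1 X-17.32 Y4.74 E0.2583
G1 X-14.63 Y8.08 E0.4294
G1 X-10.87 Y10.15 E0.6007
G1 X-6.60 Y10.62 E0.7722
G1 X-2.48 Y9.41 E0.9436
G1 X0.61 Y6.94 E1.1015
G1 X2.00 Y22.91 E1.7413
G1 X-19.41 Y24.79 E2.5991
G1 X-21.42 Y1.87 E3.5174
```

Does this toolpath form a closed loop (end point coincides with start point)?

yes

Start point (G0): (-21.42, 1.87). End point (last G1): the path returns to the start — closed.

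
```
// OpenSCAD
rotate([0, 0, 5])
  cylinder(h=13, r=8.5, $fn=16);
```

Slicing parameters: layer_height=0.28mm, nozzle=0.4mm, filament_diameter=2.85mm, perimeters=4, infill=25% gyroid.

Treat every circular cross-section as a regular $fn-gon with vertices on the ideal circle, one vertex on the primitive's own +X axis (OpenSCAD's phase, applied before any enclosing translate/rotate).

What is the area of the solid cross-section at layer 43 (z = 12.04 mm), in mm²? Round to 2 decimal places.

At z = 12.04 mm: the r=8.5 cylinder contributes a regular 16-gon of circumradius 8.5 (area = (16/2)·8.500²·sin(360°/16) = 221.19 mm²); (rotated 5° about Z; rotation is an isometry so areas/perimeters/island counts are preserved). Overall, the cross-section is a single solid region. Net area = 221.19 mm².

221.19 mm²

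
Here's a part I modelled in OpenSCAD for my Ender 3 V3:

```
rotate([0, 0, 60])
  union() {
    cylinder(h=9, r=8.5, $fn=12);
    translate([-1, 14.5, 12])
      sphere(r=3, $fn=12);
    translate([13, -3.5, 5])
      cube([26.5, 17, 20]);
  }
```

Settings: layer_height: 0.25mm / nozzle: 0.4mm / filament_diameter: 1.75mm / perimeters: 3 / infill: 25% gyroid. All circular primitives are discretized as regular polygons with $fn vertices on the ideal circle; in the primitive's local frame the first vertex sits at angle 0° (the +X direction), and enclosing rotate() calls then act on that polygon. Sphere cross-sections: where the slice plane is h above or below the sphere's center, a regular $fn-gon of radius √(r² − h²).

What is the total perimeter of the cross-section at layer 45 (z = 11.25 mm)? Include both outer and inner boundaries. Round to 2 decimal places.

105.04 mm

At z = 11.25 mm: the cylinder is not intersected at this z (z outside [0, 9]); the sphere at (-1, 14.5): section is a regular 12-gon, circumradius = √(r²−h²) = √(3²−0.75²) = 2.905 (perimeter = 2·12·2.905·sin(180°/12) = 18.04 mm); the cube at (13, -3.5) (footprint 26.5×17) is included at this height (perimeter 87.00 mm); Merging all regions: the 2 present regions are separate (no shared area or edge), so areas and boundary lengths simply add and each stays a separate island — boundary = 105.04 mm; (rotated 60° about Z; rotation is an isometry so areas/perimeters/island counts are preserved). Overall, the cross-section has 2 separate islands. Total boundary length (outer) = 105.04 mm.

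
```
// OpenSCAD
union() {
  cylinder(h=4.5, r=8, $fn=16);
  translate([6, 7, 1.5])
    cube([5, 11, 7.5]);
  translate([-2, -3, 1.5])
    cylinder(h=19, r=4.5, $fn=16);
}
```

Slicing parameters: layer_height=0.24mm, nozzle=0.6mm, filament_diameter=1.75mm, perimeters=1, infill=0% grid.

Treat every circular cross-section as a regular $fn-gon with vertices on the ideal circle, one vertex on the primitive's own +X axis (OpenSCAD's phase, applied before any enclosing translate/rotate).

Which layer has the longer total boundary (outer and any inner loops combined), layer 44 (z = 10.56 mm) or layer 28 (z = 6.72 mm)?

layer 28 (z = 6.72 mm)

Layer 44 (z = 10.56): the cylinder is absent (z outside [0, 4.5]); the cube at (6, 7) is absent (z outside [1.5, 9]); the r=4.5 cylinder at (-2, -3) gives a regular 16-gon of circumradius 4.5 (constant along its height) (perimeter = 2·16·4.500·sin(180°/16) = 28.09 mm); Merging all regions: only the r=4.5 cylinder at (-2, -3) is present, so the union is just that shape — boundary = 28.09 mm. So its perimeter = 28.09 mm. Layer 28 (z = 6.72): the cylinder is absent (z outside [0, 4.5]); the cube at (6, 7) is present — its section is the full 5×11 rectangle (perimeter 32.00 mm); the cylinder at (-2, -3): section is a regular 16-gon, circumradius r=4.5 (perimeter = 2·16·4.500·sin(180°/16) = 28.09 mm); Combining (union): the 2 present regions are separate (no shared area or edge), so areas and boundary lengths simply add and each stays a separate island — boundary = 60.09 mm. So its perimeter = 60.09 mm. Layer 28 is larger (60.09 vs 28.09 mm).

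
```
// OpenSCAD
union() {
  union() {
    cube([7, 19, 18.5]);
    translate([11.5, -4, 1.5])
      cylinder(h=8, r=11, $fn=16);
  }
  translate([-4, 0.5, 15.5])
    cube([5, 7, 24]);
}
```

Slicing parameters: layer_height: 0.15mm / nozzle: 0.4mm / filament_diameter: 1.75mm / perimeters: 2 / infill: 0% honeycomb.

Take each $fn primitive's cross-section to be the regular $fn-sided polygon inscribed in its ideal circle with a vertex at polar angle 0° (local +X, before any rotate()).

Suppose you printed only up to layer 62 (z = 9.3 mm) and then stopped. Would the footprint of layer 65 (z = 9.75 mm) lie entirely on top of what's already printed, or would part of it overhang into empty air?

Compare the two slices. At z = 9.3: the cube (footprint 7×19) is included at this height (area 133.00 mm²); the r=11 cylinder at (11.5, -4) gives a regular 16-gon of circumradius 11 (constant along its height) (area = (16/2)·11.000²·sin(360°/16) = 370.44 mm²); Merging all regions: the regions partially overlap — summed areas 503.44 mm² minus the doubly-counted overlap 20.73 mm² gives 482.70 mm² — area = 482.70 mm²; the cube at (-4, 0.5) is absent (z outside [15.5, 39.5]); Merging all regions: only that combined region is present, so the union is just that shape — area = 482.70 mm². At z = 9.75: the cube (footprint 7×19) is included at this height (area 133.00 mm²); the cylinder at (11.5, -4) is not intersected at this z (z outside [1.5, 9.5]); Merging all regions: only the 7×19 cube is present, so the union is just that shape — area = 133.00 mm²; the cube at (-4, 0.5) is not intersected at this z (z outside [15.5, 39.5]); Combining (union): only the result so far is present, so the union is just that shape — area = 133.00 mm². Checking containment: the cross-section at z = 9.75 is a subset of the cross-section at z = 9.3.

entirely on top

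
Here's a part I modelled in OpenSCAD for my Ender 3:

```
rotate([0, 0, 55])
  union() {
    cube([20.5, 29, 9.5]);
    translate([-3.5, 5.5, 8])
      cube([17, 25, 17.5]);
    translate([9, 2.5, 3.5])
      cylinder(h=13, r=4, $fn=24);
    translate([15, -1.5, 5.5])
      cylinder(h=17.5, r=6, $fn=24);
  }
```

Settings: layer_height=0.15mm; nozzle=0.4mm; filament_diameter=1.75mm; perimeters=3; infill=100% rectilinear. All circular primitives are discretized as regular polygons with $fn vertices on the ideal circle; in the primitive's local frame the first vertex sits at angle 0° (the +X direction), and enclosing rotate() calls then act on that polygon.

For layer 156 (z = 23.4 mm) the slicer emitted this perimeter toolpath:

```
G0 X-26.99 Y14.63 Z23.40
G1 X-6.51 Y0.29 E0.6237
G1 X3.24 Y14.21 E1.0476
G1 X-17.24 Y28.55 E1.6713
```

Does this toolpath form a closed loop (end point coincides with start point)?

no

Start point (G0): (-26.99, 14.63). End point (last G1): the path does not return to the start — open.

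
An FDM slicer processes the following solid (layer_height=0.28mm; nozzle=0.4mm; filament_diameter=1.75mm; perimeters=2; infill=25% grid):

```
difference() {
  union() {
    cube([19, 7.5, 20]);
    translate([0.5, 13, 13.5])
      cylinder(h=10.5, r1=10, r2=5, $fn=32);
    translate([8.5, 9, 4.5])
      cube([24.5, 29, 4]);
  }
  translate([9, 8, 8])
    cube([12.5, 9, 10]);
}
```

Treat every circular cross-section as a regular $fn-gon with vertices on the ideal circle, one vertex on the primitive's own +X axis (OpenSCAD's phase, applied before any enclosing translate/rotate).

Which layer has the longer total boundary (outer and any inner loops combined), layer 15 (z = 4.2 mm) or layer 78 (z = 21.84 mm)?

Layer 15 (z = 4.2): the cube (footprint 19×7.5) is included at this height (perimeter 53.00 mm); the cone at (0.5, 13) is absent (z outside [13.5, 24]); the cube at (8.5, 9) does not reach this height (z outside [4.5, 8.5]); Taking the union: only the 19×7.5 cube is present, so the union is just that shape — boundary = 53.00 mm; the cube at (9, 8) is not intersected at this z (z outside [8, 18]); Subtracting the remaining from the first: none of the subtracted shapes is present at this height, so the result so far is unchanged — boundary = 53.00 mm. So its perimeter = 53.00 mm. Layer 78 (z = 21.84): the cube is not intersected at this z (z outside [0, 20]); the cone at (0.5, 13) (r1=10→r2=5) has section circumradius 6.029 here — a regular 32-gon (perimeter = 2·32·6.029·sin(180°/32) = 37.82 mm); the cube at (8.5, 9) does not reach this height (z outside [4.5, 8.5]); Taking the union: only the cone at (0.5, 13) is present, so the union is just that shape — boundary = 37.82 mm; the cube at (9, 8) is absent (z outside [8, 18]); Subtracting the remaining from the first: none of the subtracted shapes is present at this height, so the result so far is unchanged — boundary = 37.82 mm. So its perimeter = 37.82 mm. Layer 15 is larger (53.00 vs 37.82 mm).

layer 15 (z = 4.2 mm)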